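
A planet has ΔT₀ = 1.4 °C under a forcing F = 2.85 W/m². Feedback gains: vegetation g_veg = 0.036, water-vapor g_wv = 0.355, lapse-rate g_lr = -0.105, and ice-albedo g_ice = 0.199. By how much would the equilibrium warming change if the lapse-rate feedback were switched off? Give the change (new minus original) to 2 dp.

0.70 °C

Original: g = 0.485, ΔT = 1.4/(1−0.485) = 2.7184 °C.
Without lapse-rate: g' = 0.59, ΔT' = 1.4/(1−0.59) = 3.4146 °C.
Change = 3.4146 − 2.7184 = 0.70 °C.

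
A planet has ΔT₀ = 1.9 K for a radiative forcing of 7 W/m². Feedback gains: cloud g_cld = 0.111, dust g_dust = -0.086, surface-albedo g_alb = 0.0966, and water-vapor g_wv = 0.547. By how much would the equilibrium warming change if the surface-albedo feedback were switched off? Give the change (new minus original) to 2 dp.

-1.29 K

Original: g = 0.6686, ΔT = 1.9/(1−0.6686) = 5.7333 K.
Without surface-albedo: g' = 0.572, ΔT' = 1.9/(1−0.572) = 4.4393 K.
Change = 4.4393 − 5.7333 = -1.29 K.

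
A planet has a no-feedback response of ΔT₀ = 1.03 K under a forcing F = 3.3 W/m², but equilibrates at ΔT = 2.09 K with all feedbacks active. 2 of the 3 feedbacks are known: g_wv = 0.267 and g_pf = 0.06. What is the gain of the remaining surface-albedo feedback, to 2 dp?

Amplification A = ΔT/ΔT₀ = 2.09/1.03 = 2.029.
Total gain g = 1 − 1/A = 1 − 1/2.029 = 0.5071.
Known gains sum to 0.267 + 0.06 = 0.327.
g_alb = 0.5071 − 0.327 = 0.18.

0.18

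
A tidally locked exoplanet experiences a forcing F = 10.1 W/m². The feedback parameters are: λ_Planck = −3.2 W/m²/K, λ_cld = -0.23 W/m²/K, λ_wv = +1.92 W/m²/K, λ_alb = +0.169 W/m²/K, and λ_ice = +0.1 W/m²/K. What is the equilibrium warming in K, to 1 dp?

8.1 K

Net feedback parameter λ = (−3.2) + (-0.23) + (+1.92) + (+0.169) + (+0.1) = -1.241 W/m²/K.
ΔT = −F/λ = −10.1/(-1.241) = 8.1 K.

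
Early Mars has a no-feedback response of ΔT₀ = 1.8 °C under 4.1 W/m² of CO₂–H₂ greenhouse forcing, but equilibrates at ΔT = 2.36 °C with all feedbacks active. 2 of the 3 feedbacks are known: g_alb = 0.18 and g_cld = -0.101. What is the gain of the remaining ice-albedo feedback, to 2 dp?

0.16

Amplification A = ΔT/ΔT₀ = 2.36/1.8 = 1.311.
Total gain g = 1 − 1/A = 1 − 1/1.311 = 0.2372.
Known gains sum to 0.18 − 0.101 = 0.079.
g_ice = 0.2372 − 0.079 = 0.16.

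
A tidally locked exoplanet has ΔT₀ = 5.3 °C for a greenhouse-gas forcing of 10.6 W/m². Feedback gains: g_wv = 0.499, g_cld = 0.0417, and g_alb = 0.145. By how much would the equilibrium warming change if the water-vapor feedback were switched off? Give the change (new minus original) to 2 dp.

Original: g = 0.6857, ΔT = 5.3/(1−0.6857) = 16.8629 °C.
Without water-vapor: g' = 0.1867, ΔT' = 5.3/(1−0.1867) = 6.5167 °C.
Change = 6.5167 − 16.8629 = -10.35 °C.

-10.35 °C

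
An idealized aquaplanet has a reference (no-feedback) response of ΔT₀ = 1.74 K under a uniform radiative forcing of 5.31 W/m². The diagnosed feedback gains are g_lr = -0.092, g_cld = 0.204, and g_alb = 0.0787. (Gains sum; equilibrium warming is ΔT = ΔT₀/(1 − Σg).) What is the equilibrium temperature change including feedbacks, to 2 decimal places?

Total gain g = -0.092 + 0.204 + 0.0787 = 0.1907.
Amplification A = 1/(1 − 0.1907) = 1.236.
ΔT = 1.74 × 1.236 = 2.15 K.

2.15 K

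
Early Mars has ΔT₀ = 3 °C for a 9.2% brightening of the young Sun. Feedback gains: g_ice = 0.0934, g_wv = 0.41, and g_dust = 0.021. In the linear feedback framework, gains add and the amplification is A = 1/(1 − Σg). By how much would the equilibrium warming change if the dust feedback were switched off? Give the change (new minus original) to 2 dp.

Original: g = 0.5244, ΔT = 3/(1−0.5244) = 6.3078 °C.
Without dust: g' = 0.5034, ΔT' = 3/(1−0.5034) = 6.0411 °C.
Change = 6.0411 − 6.3078 = -0.27 °C.

-0.27 °C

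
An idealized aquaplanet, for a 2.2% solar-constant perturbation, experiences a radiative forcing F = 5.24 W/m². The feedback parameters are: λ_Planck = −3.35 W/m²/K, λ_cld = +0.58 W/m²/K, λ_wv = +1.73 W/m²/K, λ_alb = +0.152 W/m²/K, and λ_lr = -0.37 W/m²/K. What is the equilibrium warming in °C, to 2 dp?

4.17 °C

Net feedback parameter λ = (−3.35) + (+0.58) + (+1.73) + (+0.152) + (-0.37) = -1.258 W/m²/K.
ΔT = −F/λ = −5.24/(-1.258) = 4.17 °C.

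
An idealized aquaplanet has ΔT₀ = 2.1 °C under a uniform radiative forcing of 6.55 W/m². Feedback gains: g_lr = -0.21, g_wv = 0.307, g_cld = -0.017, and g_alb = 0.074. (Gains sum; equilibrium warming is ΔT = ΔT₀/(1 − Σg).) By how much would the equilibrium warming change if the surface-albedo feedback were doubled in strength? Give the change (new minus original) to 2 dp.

0.24 °C

Original: g = 0.154, ΔT = 2.1/(1−0.154) = 2.4823 °C.
With doubled surface-albedo: g' = 0.228, ΔT' = 2.1/(1−0.228) = 2.7202 °C.
Change = 2.7202 − 2.4823 = 0.24 °C.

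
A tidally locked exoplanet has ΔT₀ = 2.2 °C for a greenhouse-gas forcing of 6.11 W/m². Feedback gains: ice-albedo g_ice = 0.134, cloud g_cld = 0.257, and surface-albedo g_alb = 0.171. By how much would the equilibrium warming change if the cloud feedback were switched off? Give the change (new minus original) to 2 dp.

Original: g = 0.562, ΔT = 2.2/(1−0.562) = 5.0228 °C.
Without cloud: g' = 0.305, ΔT' = 2.2/(1−0.305) = 3.1655 °C.
Change = 3.1655 − 5.0228 = -1.86 °C.

-1.86 °C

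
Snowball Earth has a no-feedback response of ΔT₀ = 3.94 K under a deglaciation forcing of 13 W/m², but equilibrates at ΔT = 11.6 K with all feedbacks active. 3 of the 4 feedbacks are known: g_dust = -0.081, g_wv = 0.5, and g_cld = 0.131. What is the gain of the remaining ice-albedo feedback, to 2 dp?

Amplification A = ΔT/ΔT₀ = 11.6/3.94 = 2.944.
Total gain g = 1 − 1/A = 1 − 1/2.944 = 0.6603.
Known gains sum to -0.081 + 0.5 + 0.131 = 0.55.
g_ice = 0.6603 − 0.55 = 0.11.

0.11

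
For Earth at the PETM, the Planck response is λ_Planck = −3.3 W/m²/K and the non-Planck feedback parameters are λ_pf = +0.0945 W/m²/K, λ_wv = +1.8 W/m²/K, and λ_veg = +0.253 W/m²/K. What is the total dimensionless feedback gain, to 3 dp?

Convert to gains: g_pf = 0.0945/3.3 = 0.02864; g_wv = 1.8/3.3 = 0.5455; g_veg = 0.253/3.3 = 0.07667.
Total gain g = 0.65081.

0.651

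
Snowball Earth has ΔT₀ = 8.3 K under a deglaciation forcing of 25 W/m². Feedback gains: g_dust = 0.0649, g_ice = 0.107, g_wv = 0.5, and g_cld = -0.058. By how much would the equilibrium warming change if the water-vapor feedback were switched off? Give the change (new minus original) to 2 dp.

Original: g = 0.6139, ΔT = 8.3/(1−0.6139) = 21.4970 K.
Without water-vapor: g' = 0.1139, ΔT' = 8.3/(1−0.1139) = 9.3669 K.
Change = 9.3669 − 21.4970 = -12.13 K.

-12.13 K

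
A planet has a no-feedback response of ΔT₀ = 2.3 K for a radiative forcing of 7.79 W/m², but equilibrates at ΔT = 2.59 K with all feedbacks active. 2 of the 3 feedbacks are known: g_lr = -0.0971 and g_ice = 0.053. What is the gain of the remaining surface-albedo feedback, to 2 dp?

0.16

Amplification A = ΔT/ΔT₀ = 2.59/2.3 = 1.126.
Total gain g = 1 − 1/A = 1 − 1/1.126 = 0.1119.
Known gains sum to -0.0971 + 0.053 = -0.0441.
g_alb = 0.1119 + 0.0441 = 0.16.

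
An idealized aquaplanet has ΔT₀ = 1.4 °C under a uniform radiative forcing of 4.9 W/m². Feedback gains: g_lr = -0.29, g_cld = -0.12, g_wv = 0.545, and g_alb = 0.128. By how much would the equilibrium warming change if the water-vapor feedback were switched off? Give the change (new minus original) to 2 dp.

Original: g = 0.263, ΔT = 1.4/(1−0.263) = 1.8996 °C.
Without water-vapor: g' = -0.282, ΔT' = 1.4/(1+0.282) = 1.0920 °C.
Change = 1.0920 − 1.8996 = -0.81 °C.

-0.81 °C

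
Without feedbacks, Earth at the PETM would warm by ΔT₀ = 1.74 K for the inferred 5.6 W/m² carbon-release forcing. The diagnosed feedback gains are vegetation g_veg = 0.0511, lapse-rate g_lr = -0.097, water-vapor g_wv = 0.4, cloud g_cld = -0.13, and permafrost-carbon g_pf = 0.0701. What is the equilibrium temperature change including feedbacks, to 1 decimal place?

2.5 K

Total gain g = 0.0511 − 0.097 + 0.4 − 0.13 + 0.0701 = 0.2942.
Amplification A = 1/(1 − 0.2942) = 1.417.
ΔT = 1.74 × 1.417 = 2.5 K.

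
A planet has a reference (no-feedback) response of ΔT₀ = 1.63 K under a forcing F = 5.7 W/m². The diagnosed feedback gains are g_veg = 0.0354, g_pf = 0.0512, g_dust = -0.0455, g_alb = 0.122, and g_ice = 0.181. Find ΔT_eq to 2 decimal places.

2.49 K

Total gain g = 0.0354 + 0.0512 − 0.0455 + 0.122 + 0.181 = 0.3441.
Amplification A = 1/(1 − 0.3441) = 1.525.
ΔT = 1.63 × 1.525 = 2.49 K.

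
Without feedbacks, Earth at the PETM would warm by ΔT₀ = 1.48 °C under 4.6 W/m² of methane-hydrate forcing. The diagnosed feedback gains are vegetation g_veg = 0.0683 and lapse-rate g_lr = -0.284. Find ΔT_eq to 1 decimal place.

1.2 °C

Total gain g = 0.0683 − 0.284 = -0.2157.
Amplification A = 1/(1 + 0.2157) = 0.8226.
ΔT = 1.48 × 0.8226 = 1.2 °C.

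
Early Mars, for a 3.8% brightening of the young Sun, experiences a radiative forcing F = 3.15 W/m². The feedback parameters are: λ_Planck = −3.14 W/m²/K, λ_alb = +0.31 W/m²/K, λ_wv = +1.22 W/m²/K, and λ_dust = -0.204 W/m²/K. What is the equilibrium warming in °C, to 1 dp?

1.7 °C

Net feedback parameter λ = (−3.14) + (+0.31) + (+1.22) + (-0.204) = -1.814 W/m²/K.
ΔT = −F/λ = −3.15/(-1.814) = 1.7 °C.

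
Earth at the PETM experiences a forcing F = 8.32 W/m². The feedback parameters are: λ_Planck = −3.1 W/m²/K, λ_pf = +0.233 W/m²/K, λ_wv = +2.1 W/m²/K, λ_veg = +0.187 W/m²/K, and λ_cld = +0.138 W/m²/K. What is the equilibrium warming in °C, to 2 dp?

18.82 °C

Net feedback parameter λ = (−3.1) + (+0.233) + (+2.1) + (+0.187) + (+0.138) = -0.442 W/m²/K.
ΔT = −F/λ = −8.32/(-0.442) = 18.82 °C.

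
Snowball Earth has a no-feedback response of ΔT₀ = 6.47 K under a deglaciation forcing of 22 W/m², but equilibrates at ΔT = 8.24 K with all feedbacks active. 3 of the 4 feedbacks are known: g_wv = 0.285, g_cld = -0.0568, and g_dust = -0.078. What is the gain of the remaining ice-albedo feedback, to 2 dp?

0.06

Amplification A = ΔT/ΔT₀ = 8.24/6.47 = 1.274.
Total gain g = 1 − 1/A = 1 − 1/1.274 = 0.2151.
Known gains sum to 0.285 − 0.0568 − 0.078 = 0.1502.
g_ice = 0.2151 − 0.1502 = 0.06.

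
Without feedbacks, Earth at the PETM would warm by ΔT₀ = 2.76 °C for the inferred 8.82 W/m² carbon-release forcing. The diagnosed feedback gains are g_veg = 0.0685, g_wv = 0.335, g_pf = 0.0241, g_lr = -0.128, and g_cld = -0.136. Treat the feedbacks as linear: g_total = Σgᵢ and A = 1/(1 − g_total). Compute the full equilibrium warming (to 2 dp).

Total gain g = 0.0685 + 0.335 + 0.0241 − 0.128 − 0.136 = 0.1636.
Amplification A = 1/(1 − 0.1636) = 1.196.
ΔT = 2.76 × 1.196 = 3.30 °C.

3.30 °C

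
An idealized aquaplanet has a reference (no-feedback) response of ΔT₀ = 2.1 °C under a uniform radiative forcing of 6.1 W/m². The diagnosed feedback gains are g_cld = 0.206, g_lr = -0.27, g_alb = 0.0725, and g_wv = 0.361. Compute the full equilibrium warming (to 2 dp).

Total gain g = 0.206 − 0.27 + 0.0725 + 0.361 = 0.3695.
Amplification A = 1/(1 − 0.3695) = 1.586.
ΔT = 2.1 × 1.586 = 3.33 °C.

3.33 °C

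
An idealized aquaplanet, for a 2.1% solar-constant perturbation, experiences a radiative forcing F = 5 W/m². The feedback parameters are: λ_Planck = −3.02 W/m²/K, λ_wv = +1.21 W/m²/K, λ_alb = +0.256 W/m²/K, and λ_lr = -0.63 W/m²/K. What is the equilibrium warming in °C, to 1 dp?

Net feedback parameter λ = (−3.02) + (+1.21) + (+0.256) + (-0.63) = -2.184 W/m²/K.
ΔT = −F/λ = −5/(-2.184) = 2.3 °C.

2.3 °C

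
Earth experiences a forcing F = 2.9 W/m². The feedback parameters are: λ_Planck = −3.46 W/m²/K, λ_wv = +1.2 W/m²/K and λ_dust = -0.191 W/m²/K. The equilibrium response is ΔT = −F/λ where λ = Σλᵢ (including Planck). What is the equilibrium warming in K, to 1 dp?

Net feedback parameter λ = (−3.46) + (+1.2) + (-0.191) = -2.451 W/m²/K.
ΔT = −F/λ = −2.9/(-2.451) = 1.2 K.

1.2 K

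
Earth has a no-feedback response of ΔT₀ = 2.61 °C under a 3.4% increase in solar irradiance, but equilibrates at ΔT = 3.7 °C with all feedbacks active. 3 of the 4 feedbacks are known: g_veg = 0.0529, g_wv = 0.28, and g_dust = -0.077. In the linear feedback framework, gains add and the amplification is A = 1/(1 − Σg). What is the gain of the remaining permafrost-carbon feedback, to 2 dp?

Amplification A = ΔT/ΔT₀ = 3.7/2.61 = 1.418.
Total gain g = 1 − 1/A = 1 − 1/1.418 = 0.2948.
Known gains sum to 0.0529 + 0.28 − 0.077 = 0.2559.
g_pf = 0.2948 − 0.2559 = 0.04.

0.04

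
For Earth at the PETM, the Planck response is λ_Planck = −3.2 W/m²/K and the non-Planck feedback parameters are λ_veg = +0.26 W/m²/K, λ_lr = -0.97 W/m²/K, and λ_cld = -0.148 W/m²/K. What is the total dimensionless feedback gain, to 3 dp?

Convert to gains: g_veg = 0.26/3.2 = 0.08125; g_lr = -0.97/3.2 = -0.3031; g_cld = -0.148/3.2 = -0.04625.
Total gain g = -0.2681.

-0.268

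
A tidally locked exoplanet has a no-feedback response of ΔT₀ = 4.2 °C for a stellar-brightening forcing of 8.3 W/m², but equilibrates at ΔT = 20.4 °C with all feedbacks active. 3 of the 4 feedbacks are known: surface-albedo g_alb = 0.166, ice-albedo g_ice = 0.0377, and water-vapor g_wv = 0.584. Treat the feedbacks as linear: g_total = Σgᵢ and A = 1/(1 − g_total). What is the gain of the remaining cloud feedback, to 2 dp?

Amplification A = ΔT/ΔT₀ = 20.4/4.2 = 4.857.
Total gain g = 1 − 1/A = 1 − 1/4.857 = 0.7941.
Known gains sum to 0.166 + 0.0377 + 0.584 = 0.7877.
g_cld = 0.7941 − 0.7877 = 0.01.

0.01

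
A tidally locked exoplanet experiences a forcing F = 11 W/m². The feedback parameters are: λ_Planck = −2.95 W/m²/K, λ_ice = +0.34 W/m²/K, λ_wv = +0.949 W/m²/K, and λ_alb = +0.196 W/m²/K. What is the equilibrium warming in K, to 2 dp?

Net feedback parameter λ = (−2.95) + (+0.34) + (+0.949) + (+0.196) = -1.465 W/m²/K.
ΔT = −F/λ = −11/(-1.465) = 7.51 K.

7.51 K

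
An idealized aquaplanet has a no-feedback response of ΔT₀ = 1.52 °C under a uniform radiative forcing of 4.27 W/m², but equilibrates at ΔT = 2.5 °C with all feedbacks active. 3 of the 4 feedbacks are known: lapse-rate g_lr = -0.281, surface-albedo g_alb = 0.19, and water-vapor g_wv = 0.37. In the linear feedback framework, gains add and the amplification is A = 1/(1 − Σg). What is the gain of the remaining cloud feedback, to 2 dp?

0.11

Amplification A = ΔT/ΔT₀ = 2.5/1.52 = 1.645.
Total gain g = 1 − 1/A = 1 − 1/1.645 = 0.3921.
Known gains sum to -0.281 + 0.19 + 0.37 = 0.279.
g_cld = 0.3921 − 0.279 = 0.11.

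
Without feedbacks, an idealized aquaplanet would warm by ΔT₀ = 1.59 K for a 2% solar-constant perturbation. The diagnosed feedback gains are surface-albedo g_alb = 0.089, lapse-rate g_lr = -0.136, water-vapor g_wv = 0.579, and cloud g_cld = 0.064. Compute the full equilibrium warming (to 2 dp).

Total gain g = 0.089 − 0.136 + 0.579 + 0.064 = 0.596.
Amplification A = 1/(1 − 0.596) = 2.475.
ΔT = 1.59 × 2.475 = 3.94 K.

3.94 K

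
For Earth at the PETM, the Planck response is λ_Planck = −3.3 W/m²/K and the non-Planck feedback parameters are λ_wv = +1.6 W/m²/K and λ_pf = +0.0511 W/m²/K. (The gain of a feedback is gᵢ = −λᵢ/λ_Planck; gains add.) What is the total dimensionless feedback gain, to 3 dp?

0.500

Convert to gains: g_wv = 1.6/3.3 = 0.4848; g_pf = 0.0511/3.3 = 0.01548.
Total gain g = 0.50028.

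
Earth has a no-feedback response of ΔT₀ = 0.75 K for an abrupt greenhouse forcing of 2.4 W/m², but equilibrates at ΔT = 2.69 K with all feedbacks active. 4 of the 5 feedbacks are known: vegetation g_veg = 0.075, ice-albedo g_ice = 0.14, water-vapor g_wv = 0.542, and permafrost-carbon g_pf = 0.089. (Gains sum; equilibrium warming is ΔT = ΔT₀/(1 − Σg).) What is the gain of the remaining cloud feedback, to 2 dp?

Amplification A = ΔT/ΔT₀ = 2.69/0.75 = 3.587.
Total gain g = 1 − 1/A = 1 − 1/3.587 = 0.7212.
Known gains sum to 0.075 + 0.14 + 0.542 + 0.089 = 0.846.
g_cld = 0.7212 − 0.846 = -0.12.

-0.12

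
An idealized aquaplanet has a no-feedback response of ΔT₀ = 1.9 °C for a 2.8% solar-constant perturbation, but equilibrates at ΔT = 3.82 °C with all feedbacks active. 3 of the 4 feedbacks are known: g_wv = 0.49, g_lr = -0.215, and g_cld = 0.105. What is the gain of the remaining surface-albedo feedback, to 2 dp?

Amplification A = ΔT/ΔT₀ = 3.82/1.9 = 2.011.
Total gain g = 1 − 1/A = 1 − 1/2.011 = 0.5027.
Known gains sum to 0.49 − 0.215 + 0.105 = 0.38.
g_alb = 0.5027 − 0.38 = 0.12.

0.12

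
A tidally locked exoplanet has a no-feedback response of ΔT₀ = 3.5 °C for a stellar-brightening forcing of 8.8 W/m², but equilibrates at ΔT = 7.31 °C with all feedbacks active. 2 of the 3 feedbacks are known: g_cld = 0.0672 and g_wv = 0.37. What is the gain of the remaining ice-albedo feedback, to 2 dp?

0.08

Amplification A = ΔT/ΔT₀ = 7.31/3.5 = 2.089.
Total gain g = 1 − 1/A = 1 − 1/2.089 = 0.5213.
Known gains sum to 0.0672 + 0.37 = 0.4372.
g_ice = 0.5213 − 0.4372 = 0.08.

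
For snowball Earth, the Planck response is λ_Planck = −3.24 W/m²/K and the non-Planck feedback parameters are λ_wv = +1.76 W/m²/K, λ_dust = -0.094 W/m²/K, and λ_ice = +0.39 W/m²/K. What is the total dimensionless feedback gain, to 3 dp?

0.635

Convert to gains: g_wv = 1.76/3.24 = 0.5432; g_dust = -0.094/3.24 = -0.02901; g_ice = 0.39/3.24 = 0.1204.
Total gain g = 0.63459.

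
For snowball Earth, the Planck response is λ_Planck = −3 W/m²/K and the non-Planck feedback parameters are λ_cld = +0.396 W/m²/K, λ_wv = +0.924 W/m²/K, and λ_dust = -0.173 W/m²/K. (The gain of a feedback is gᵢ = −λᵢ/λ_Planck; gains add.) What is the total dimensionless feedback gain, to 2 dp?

Convert to gains: g_cld = 0.396/3 = 0.132; g_wv = 0.924/3 = 0.308; g_dust = -0.173/3 = -0.05767.
Total gain g = 0.38233.

0.38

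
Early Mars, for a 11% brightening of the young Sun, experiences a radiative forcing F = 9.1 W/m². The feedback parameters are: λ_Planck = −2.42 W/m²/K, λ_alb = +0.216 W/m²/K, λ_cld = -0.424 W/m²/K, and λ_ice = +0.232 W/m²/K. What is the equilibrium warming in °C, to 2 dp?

3.80 °C

Net feedback parameter λ = (−2.42) + (+0.216) + (-0.424) + (+0.232) = -2.396 W/m²/K.
ΔT = −F/λ = −9.1/(-2.396) = 3.80 °C.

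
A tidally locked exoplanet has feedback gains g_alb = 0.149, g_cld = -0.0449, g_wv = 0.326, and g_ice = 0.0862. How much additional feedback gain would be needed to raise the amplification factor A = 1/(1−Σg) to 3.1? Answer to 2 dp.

Current total gain = 0.5163.
Target gain for A = 3.1: g* = 1 − 1/3.1 = 0.6774.
Additional gain needed = 0.6774 − 0.5163 = 0.16.

0.16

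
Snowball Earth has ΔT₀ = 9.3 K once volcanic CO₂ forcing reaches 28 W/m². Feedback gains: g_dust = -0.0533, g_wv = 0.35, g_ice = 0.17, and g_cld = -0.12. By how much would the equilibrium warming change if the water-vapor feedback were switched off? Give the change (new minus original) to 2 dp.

Original: g = 0.3467, ΔT = 9.3/(1−0.3467) = 14.2354 K.
Without water-vapor: g' = -0.0033, ΔT' = 9.3/(1+0.0033) = 9.2694 K.
Change = 9.2694 − 14.2354 = -4.97 K.

-4.97 K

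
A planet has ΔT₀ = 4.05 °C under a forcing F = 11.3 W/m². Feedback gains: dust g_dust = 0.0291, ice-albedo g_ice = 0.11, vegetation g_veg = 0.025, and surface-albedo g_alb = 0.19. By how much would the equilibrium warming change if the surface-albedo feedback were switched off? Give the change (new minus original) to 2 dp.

Original: g = 0.3541, ΔT = 4.05/(1−0.3541) = 6.2703 °C.
Without surface-albedo: g' = 0.1641, ΔT' = 4.05/(1−0.1641) = 4.8451 °C.
Change = 4.8451 − 6.2703 = -1.43 °C.

-1.43 °C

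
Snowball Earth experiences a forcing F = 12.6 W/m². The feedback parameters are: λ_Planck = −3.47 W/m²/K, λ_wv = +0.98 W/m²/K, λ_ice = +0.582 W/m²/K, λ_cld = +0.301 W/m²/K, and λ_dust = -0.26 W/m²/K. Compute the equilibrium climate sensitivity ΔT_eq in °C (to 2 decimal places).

Net feedback parameter λ = (−3.47) + (+0.98) + (+0.582) + (+0.301) + (-0.26) = -1.867 W/m²/K.
ΔT = −F/λ = −12.6/(-1.867) = 6.75 °C.

6.75 °C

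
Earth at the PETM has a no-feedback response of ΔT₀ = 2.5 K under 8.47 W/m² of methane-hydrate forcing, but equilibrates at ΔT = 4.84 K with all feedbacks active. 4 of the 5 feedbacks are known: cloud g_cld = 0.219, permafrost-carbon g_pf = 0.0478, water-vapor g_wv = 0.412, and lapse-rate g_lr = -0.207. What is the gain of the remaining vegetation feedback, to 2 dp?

Amplification A = ΔT/ΔT₀ = 4.84/2.5 = 1.936.
Total gain g = 1 − 1/A = 1 − 1/1.936 = 0.4835.
Known gains sum to 0.219 + 0.0478 + 0.412 − 0.207 = 0.4718.
g_veg = 0.4835 − 0.4718 = 0.01.

0.01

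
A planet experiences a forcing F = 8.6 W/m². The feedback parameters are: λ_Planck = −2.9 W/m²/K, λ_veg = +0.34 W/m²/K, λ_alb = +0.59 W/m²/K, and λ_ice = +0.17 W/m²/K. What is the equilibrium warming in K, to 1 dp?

4.8 K

Net feedback parameter λ = (−2.9) + (+0.34) + (+0.59) + (+0.17) = -1.8 W/m²/K.
ΔT = −F/λ = −8.6/(-1.8) = 4.8 K.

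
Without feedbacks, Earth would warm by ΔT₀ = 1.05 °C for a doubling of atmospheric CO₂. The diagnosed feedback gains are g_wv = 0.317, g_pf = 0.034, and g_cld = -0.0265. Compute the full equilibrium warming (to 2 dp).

1.55 °C

Total gain g = 0.317 + 0.034 − 0.0265 = 0.3245.
Amplification A = 1/(1 − 0.3245) = 1.48.
ΔT = 1.05 × 1.48 = 1.55 °C.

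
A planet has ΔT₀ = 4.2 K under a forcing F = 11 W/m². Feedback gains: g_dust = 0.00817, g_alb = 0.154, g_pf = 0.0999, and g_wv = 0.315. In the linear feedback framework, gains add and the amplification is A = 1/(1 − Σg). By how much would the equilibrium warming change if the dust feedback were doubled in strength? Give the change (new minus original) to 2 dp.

Original: g = 0.57707, ΔT = 4.2/(1−0.57707) = 9.9307 K.
With doubled dust: g' = 0.58524, ΔT' = 4.2/(1−0.58524) = 10.1263 K.
Change = 10.1263 − 9.9307 = 0.20 K.

0.20 K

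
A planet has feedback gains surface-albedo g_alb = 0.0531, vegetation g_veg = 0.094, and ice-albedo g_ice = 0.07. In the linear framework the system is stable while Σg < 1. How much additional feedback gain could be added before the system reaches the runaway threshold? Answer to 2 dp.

0.78

Current total gain = 0.0531 + 0.094 + 0.07 = 0.2171.
Margin to runaway = 1 − 0.2171 = 0.78.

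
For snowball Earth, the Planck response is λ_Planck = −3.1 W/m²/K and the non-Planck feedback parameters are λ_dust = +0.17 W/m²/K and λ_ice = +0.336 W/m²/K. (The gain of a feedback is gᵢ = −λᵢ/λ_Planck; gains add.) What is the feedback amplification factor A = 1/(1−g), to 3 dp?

Convert to gains: g_dust = 0.17/3.1 = 0.05484; g_ice = 0.336/3.1 = 0.1084.
Total gain g = 0.16324.
A = 1/(1 − 0.16324) = 1.195.

1.195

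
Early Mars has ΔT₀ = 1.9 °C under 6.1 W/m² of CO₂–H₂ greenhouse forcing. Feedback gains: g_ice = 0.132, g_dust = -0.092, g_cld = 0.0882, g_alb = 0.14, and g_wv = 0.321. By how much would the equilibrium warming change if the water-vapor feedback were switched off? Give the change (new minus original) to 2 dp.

Original: g = 0.5892, ΔT = 1.9/(1−0.5892) = 4.6251 °C.
Without water-vapor: g' = 0.2682, ΔT' = 1.9/(1−0.2682) = 2.5963 °C.
Change = 2.5963 − 4.6251 = -2.03 °C.

-2.03 °C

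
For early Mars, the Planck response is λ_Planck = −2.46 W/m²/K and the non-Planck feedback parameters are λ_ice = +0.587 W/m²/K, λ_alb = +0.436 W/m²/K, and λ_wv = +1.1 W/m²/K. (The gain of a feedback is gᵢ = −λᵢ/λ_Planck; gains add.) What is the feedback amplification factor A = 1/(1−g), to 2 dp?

Convert to gains: g_ice = 0.587/2.46 = 0.2386; g_alb = 0.436/2.46 = 0.1772; g_wv = 1.1/2.46 = 0.4472.
Total gain g = 0.863.
A = 1/(1 − 0.863) = 7.30.

7.30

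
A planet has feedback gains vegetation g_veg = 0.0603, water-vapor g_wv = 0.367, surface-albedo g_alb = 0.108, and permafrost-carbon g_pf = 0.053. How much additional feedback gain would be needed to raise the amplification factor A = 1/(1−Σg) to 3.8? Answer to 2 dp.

0.15

Current total gain = 0.5883.
Target gain for A = 3.8: g* = 1 − 1/3.8 = 0.7368.
Additional gain needed = 0.7368 − 0.5883 = 0.15.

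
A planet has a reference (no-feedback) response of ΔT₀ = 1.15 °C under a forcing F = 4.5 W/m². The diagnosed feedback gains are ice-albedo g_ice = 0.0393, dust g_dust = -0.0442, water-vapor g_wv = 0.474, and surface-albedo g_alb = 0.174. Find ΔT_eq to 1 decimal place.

3.2 °C

Total gain g = 0.0393 − 0.0442 + 0.474 + 0.174 = 0.6431.
Amplification A = 1/(1 − 0.6431) = 2.802.
ΔT = 1.15 × 2.802 = 3.2 °C.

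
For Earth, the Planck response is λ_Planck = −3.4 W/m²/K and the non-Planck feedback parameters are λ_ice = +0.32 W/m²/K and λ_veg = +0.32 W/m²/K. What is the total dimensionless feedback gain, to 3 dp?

0.188

Convert to gains: g_ice = 0.32/3.4 = 0.09412; g_veg = 0.32/3.4 = 0.09412.
Total gain g = 0.18824.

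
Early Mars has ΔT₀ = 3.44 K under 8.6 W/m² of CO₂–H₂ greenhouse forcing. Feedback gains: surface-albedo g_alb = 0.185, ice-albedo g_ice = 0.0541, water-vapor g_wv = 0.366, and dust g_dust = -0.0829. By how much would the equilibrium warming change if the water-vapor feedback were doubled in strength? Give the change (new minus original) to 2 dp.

23.57 K

Original: g = 0.5222, ΔT = 3.44/(1−0.5222) = 7.1997 K.
With doubled water-vapor: g' = 0.8882, ΔT' = 3.44/(1−0.8882) = 30.7692 K.
Change = 30.7692 − 7.1997 = 23.57 K.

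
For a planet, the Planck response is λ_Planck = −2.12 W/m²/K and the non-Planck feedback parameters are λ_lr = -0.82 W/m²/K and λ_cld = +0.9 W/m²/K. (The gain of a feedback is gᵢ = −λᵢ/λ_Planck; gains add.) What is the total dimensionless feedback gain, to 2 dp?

Convert to gains: g_lr = -0.82/2.12 = -0.3868; g_cld = 0.9/2.12 = 0.4245.
Total gain g = 0.0377.

0.04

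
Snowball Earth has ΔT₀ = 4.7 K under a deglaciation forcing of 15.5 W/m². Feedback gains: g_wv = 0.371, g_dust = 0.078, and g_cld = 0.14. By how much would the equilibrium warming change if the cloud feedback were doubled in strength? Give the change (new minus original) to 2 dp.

Original: g = 0.589, ΔT = 4.7/(1−0.589) = 11.4355 K.
With doubled cloud: g' = 0.729, ΔT' = 4.7/(1−0.729) = 17.3432 K.
Change = 17.3432 − 11.4355 = 5.91 K.

5.91 K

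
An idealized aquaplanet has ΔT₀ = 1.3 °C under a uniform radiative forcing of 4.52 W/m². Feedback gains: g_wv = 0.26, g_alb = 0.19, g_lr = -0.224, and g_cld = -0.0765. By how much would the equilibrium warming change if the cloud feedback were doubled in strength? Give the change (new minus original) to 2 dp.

-0.13 °C

Original: g = 0.1495, ΔT = 1.3/(1−0.1495) = 1.5285 °C.
With doubled cloud: g' = 0.073, ΔT' = 1.3/(1−0.073) = 1.4024 °C.
Change = 1.4024 − 1.5285 = -0.13 °C.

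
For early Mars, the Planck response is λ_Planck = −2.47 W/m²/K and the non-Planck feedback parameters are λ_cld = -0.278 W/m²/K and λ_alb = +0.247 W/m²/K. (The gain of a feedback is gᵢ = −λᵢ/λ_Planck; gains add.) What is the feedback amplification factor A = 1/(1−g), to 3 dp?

Convert to gains: g_cld = -0.278/2.47 = -0.1126; g_alb = 0.247/2.47 = 0.1.
Total gain g = -0.0126.
A = 1/(1 + 0.0126) = 0.988.

0.988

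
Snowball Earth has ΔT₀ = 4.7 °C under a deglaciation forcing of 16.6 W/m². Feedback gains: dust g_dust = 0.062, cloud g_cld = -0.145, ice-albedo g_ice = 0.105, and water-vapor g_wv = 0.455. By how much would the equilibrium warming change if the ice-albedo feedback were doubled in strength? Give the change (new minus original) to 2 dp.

Original: g = 0.477, ΔT = 4.7/(1−0.477) = 8.9866 °C.
With doubled ice-albedo: g' = 0.582, ΔT' = 4.7/(1−0.582) = 11.2440 °C.
Change = 11.2440 − 8.9866 = 2.26 °C.

2.26 °C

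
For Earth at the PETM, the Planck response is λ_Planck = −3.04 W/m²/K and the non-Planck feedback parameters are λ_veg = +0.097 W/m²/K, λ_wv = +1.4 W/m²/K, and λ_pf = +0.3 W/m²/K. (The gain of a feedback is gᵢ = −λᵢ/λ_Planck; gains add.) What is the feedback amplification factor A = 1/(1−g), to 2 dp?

Convert to gains: g_veg = 0.097/3.04 = 0.03191; g_wv = 1.4/3.04 = 0.4605; g_pf = 0.3/3.04 = 0.09868.
Total gain g = 0.59109.
A = 1/(1 − 0.59109) = 2.45.

2.45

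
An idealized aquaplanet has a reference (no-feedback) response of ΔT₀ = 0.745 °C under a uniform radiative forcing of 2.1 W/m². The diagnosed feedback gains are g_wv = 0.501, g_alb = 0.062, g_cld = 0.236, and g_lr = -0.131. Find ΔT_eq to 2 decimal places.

2.24 °C

Total gain g = 0.501 + 0.062 + 0.236 − 0.131 = 0.668.
Amplification A = 1/(1 − 0.668) = 3.012.
ΔT = 0.745 × 3.012 = 2.24 °C.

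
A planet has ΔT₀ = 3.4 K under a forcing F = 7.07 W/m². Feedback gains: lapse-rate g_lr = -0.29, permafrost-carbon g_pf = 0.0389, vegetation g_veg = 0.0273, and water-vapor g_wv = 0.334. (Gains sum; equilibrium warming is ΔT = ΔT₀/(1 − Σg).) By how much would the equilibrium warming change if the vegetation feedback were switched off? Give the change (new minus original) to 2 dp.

-0.11 K

Original: g = 0.1102, ΔT = 3.4/(1−0.1102) = 3.8211 K.
Without vegetation: g' = 0.0829, ΔT' = 3.4/(1−0.0829) = 3.7073 K.
Change = 3.7073 − 3.8211 = -0.11 K.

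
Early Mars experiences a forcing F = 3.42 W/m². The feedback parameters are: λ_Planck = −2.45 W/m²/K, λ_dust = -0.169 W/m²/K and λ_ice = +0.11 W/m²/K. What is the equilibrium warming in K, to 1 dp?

1.4 K

Net feedback parameter λ = (−2.45) + (-0.169) + (+0.11) = -2.509 W/m²/K.
ΔT = −F/λ = −3.42/(-2.509) = 1.4 K.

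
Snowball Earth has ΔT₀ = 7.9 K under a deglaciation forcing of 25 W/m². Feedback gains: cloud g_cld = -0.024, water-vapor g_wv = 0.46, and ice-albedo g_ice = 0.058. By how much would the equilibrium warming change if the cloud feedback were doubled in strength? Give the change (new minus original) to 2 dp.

Original: g = 0.494, ΔT = 7.9/(1−0.494) = 15.6126 K.
With doubled cloud: g' = 0.47, ΔT' = 7.9/(1−0.47) = 14.9057 K.
Change = 14.9057 − 15.6126 = -0.71 K.

-0.71 K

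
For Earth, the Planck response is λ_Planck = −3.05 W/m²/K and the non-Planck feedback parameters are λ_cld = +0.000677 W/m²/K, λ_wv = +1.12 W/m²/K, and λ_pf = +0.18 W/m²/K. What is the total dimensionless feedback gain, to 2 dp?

0.43

Convert to gains: g_cld = 0.000677/3.05 = 0.000222; g_wv = 1.12/3.05 = 0.3672; g_pf = 0.18/3.05 = 0.05902.
Total gain g = 0.426442.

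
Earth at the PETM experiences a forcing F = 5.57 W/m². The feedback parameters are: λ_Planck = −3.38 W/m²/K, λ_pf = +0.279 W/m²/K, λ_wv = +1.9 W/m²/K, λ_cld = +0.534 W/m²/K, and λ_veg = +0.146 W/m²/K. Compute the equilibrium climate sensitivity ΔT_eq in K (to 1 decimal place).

10.7 K

Net feedback parameter λ = (−3.38) + (+0.279) + (+1.9) + (+0.534) + (+0.146) = -0.521 W/m²/K.
ΔT = −F/λ = −5.57/(-0.521) = 10.7 K.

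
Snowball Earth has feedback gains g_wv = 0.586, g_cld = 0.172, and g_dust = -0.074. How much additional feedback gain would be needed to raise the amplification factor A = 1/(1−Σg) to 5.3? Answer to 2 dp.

0.13

Current total gain = 0.684.
Target gain for A = 5.3: g* = 1 − 1/5.3 = 0.8113.
Additional gain needed = 0.8113 − 0.684 = 0.13.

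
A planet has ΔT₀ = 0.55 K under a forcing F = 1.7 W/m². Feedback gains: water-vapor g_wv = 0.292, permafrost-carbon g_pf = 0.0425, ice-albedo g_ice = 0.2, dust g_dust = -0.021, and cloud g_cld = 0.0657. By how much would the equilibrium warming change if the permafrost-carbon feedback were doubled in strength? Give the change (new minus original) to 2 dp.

Original: g = 0.5792, ΔT = 0.55/(1−0.5792) = 1.3070 K.
With doubled permafrost-carbon: g' = 0.6217, ΔT' = 0.55/(1−0.6217) = 1.4539 K.
Change = 1.4539 − 1.3070 = 0.15 K.

0.15 K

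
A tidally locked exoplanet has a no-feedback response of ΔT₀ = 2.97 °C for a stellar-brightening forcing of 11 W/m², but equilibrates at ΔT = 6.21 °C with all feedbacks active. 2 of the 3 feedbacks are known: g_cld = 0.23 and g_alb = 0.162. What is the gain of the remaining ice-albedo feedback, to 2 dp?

Amplification A = ΔT/ΔT₀ = 6.21/2.97 = 2.091.
Total gain g = 1 − 1/A = 1 − 1/2.091 = 0.5218.
Known gains sum to 0.23 + 0.162 = 0.392.
g_ice = 0.5218 − 0.392 = 0.13.

0.13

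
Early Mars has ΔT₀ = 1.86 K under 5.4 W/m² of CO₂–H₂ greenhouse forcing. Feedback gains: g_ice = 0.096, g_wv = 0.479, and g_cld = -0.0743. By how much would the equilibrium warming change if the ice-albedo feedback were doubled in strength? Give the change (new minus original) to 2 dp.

0.89 K

Original: g = 0.5007, ΔT = 1.86/(1−0.5007) = 3.7252 K.
With doubled ice-albedo: g' = 0.5967, ΔT' = 1.86/(1−0.5967) = 4.6120 K.
Change = 4.6120 − 3.7252 = 0.89 K.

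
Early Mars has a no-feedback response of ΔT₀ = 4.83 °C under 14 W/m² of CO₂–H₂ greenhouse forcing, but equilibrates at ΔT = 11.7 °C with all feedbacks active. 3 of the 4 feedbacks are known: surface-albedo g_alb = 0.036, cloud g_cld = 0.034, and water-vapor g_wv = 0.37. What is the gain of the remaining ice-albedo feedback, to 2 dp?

0.15

Amplification A = ΔT/ΔT₀ = 11.7/4.83 = 2.422.
Total gain g = 1 − 1/A = 1 − 1/2.422 = 0.5871.
Known gains sum to 0.036 + 0.034 + 0.37 = 0.44.
g_ice = 0.5871 − 0.44 = 0.15.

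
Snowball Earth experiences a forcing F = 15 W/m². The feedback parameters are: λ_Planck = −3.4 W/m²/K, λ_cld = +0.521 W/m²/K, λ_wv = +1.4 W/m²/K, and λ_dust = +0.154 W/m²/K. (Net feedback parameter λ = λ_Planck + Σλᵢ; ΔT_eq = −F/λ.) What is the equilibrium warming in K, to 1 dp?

11.3 K

Net feedback parameter λ = (−3.4) + (+0.521) + (+1.4) + (+0.154) = -1.325 W/m²/K.
ΔT = −F/λ = −15/(-1.325) = 11.3 K.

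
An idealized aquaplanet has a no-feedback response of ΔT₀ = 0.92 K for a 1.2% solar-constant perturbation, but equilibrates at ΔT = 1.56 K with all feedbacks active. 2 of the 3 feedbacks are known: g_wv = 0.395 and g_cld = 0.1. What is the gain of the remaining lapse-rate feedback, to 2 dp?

Amplification A = ΔT/ΔT₀ = 1.56/0.92 = 1.696.
Total gain g = 1 − 1/A = 1 − 1/1.696 = 0.4104.
Known gains sum to 0.395 + 0.1 = 0.495.
g_lr = 0.4104 − 0.495 = -0.08.

-0.08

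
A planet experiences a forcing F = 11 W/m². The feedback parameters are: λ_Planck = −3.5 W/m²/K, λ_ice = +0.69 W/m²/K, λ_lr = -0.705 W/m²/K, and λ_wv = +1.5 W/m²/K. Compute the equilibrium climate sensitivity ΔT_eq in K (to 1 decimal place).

Net feedback parameter λ = (−3.5) + (+0.69) + (-0.705) + (+1.5) = -2.015 W/m²/K.
ΔT = −F/λ = −11/(-2.015) = 5.5 K.

5.5 K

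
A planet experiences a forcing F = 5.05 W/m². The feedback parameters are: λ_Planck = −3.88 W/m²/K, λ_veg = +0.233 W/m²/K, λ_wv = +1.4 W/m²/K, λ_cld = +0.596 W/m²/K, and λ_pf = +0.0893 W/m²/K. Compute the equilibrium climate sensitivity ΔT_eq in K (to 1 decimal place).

Net feedback parameter λ = (−3.88) + (+0.233) + (+1.4) + (+0.596) + (+0.0893) = -1.5617 W/m²/K.
ΔT = −F/λ = −5.05/(-1.5617) = 3.2 K.

3.2 K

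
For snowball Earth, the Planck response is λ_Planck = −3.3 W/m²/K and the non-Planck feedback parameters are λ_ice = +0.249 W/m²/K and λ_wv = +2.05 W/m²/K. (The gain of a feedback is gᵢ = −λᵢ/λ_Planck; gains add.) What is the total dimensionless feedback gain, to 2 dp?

Convert to gains: g_ice = 0.249/3.3 = 0.07545; g_wv = 2.05/3.3 = 0.6212.
Total gain g = 0.69665.

0.70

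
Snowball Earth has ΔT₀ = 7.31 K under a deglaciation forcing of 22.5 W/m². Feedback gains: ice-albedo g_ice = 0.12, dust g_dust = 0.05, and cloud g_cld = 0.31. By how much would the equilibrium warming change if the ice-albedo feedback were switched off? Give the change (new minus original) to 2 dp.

Original: g = 0.48, ΔT = 7.31/(1−0.48) = 14.0577 K.
Without ice-albedo: g' = 0.36, ΔT' = 7.31/(1−0.36) = 11.4219 K.
Change = 11.4219 − 14.0577 = -2.64 K.

-2.64 K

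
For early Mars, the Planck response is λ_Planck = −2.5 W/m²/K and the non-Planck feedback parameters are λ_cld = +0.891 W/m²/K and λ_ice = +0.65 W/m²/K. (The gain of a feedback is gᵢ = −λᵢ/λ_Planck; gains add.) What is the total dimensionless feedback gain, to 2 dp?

Convert to gains: g_cld = 0.891/2.5 = 0.3564; g_ice = 0.65/2.5 = 0.26.
Total gain g = 0.6164.

0.62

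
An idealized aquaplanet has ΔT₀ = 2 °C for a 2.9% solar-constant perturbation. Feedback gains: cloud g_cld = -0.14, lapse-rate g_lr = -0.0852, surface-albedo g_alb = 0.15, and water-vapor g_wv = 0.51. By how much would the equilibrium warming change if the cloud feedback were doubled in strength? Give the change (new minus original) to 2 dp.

Original: g = 0.4348, ΔT = 2/(1−0.4348) = 3.5386 °C.
With doubled cloud: g' = 0.2948, ΔT' = 2/(1−0.2948) = 2.8361 °C.
Change = 2.8361 − 3.5386 = -0.70 °C.

-0.70 °C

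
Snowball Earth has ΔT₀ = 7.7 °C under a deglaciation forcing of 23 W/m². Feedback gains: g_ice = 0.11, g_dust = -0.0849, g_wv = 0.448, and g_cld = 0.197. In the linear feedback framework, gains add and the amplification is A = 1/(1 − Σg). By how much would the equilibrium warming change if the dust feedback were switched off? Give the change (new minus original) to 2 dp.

8.09 °C

Original: g = 0.6701, ΔT = 7.7/(1−0.6701) = 23.3404 °C.
Without dust: g' = 0.755, ΔT' = 7.7/(1−0.755) = 31.4286 °C.
Change = 31.4286 − 23.3404 = 8.09 °C.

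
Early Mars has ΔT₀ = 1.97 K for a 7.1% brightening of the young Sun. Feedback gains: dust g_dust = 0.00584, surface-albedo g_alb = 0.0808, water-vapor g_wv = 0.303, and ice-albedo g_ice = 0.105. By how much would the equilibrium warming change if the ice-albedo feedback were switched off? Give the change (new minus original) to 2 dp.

Original: g = 0.49464, ΔT = 1.97/(1−0.49464) = 3.8982 K.
Without ice-albedo: g' = 0.38964, ΔT' = 1.97/(1−0.38964) = 3.2276 K.
Change = 3.2276 − 3.8982 = -0.67 K.

-0.67 K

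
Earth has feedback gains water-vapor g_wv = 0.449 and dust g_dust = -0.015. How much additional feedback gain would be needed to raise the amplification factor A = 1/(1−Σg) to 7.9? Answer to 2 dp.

0.44

Current total gain = 0.434.
Target gain for A = 7.9: g* = 1 − 1/7.9 = 0.8734.
Additional gain needed = 0.8734 − 0.434 = 0.44.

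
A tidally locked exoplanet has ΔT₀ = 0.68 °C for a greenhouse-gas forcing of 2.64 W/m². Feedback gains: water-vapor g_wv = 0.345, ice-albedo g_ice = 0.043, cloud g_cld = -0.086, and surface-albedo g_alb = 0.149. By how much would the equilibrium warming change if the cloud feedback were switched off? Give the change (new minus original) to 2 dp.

Original: g = 0.451, ΔT = 0.68/(1−0.451) = 1.2386 °C.
Without cloud: g' = 0.537, ΔT' = 0.68/(1−0.537) = 1.4687 °C.
Change = 1.4687 − 1.2386 = 0.23 °C.

0.23 °C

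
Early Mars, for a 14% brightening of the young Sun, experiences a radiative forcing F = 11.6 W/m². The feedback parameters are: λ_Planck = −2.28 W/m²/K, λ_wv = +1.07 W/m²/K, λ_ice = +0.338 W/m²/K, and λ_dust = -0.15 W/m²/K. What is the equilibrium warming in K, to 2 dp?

11.35 K

Net feedback parameter λ = (−2.28) + (+1.07) + (+0.338) + (-0.15) = -1.022 W/m²/K.
ΔT = −F/λ = −11.6/(-1.022) = 11.35 K.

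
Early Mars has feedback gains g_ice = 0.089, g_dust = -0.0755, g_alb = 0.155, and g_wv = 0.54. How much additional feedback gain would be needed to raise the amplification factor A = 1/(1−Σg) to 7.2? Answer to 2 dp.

0.15

Current total gain = 0.7085.
Target gain for A = 7.2: g* = 1 − 1/7.2 = 0.8611.
Additional gain needed = 0.8611 − 0.7085 = 0.15.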